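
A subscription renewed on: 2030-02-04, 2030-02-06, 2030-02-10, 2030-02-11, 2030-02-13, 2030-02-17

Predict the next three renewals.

Gaps: 2, 4, 1, 2, 4 days — not constant, but cyclic with period 3.
The events fall on every Monday, Wednesday and Sunday.
Next Monday: 2030-02-18.
Next Wednesday: 2030-02-20.
The following Sunday is 2030-02-24.

2030-02-18, 2030-02-20, 2030-02-24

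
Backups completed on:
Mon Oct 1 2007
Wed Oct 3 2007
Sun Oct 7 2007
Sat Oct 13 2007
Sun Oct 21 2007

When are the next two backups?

The spacing grows by 2 each time: 2, 4, 6, 8 days.
Next gap: 10 days. Sun Oct 21 2007 + 10 days = Wed Oct 31 2007.
Next gap: 12 days. Wed Oct 31 2007 + 12 days = Mon Nov 12 2007.

Wed Oct 31 2007, Mon Nov 12 2007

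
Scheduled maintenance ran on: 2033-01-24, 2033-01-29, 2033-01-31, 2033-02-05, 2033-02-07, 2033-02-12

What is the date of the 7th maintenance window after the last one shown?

The gap pattern 5, 2, 5, 2, 5 repeats every 2 events.
These are the Mondays and Saturdays of each week.
Next Monday: 2033-02-14.
The following Saturday is 2033-02-19.
Next Monday: 2033-02-21.
Next Saturday: 2033-02-26.
The following Monday is 2033-02-28.
Next Saturday: 2033-03-05.
The following Monday is 2033-03-07.

2033-03-07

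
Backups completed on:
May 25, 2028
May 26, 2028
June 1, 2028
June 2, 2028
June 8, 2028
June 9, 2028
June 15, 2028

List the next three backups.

June 16, 2028; June 22, 2028; June 23, 2028

The gap pattern 1, 6, 1, 6, 1, 6 repeats every 2 events.
These are the Thursdays and Fridays of each week.
Next Friday: June 16, 2028.
The following Thursday is June 22, 2028.
The following Friday is June 23, 2028.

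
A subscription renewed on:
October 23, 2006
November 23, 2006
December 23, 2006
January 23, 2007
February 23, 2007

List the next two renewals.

March 23, 2007; April 23, 2007

Gaps: 31, 30, 31, 31 days — not constant. Every event is on the 23rd of the month.
Pattern: the 23rd of each month.
March 2007: March 23, 2007.
Next: April 2007 → April 23, 2007.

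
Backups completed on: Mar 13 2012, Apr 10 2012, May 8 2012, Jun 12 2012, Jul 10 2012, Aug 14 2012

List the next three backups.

Sep 11 2012, Oct 9 2012, Nov 13 2012

These are Tuesdays at 28- or 35-day spacing (28, 28, 35, 28, 35).
The pattern: 2nd Tuesday of the month.
2nd Tuesday of September 2012: Sep 11 2012.
2nd Tuesday of October 2012: Oct 9 2012.
2nd Tuesday of November 2012: Nov 13 2012.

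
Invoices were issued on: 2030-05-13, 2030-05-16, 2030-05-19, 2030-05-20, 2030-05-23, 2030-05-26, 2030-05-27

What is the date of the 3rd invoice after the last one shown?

Gaps: 3, 3, 1, 3, 3, 1 days — not constant, but cyclic with period 3.
The events fall on every Monday, Thursday and Sunday.
The following Thursday is 2030-05-30.
Next Sunday: 2030-06-02.
Next Monday: 2030-06-03.

2030-06-03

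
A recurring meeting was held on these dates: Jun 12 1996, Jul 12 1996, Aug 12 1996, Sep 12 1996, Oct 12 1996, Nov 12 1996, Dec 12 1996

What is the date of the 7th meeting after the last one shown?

Each date is the 12th; the gaps (30, 31, 31, 30, 31, 30) track the month lengths.
The rule is the 12th of each month.
January 1997: Jan 12 1997.
Next: February 1997 → Feb 12 1997.
March 1997: Mar 12 1997.
Next: April 1997 → Apr 12 1997.
May 1997: May 12 1997.
Next: June 1997 → Jun 12 1997.
Next: July 1997 → Jul 12 1997.

Jul 12 1997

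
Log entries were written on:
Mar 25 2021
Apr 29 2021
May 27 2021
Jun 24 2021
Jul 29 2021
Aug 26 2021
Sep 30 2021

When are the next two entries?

Oct 28 2021, Nov 25 2021

Every date is a Thursday; gaps 35, 28, 28, 35, 28, 35 days.
Each is the last Thursday of its month (at least one falls on the 29th or later, ruling out '4th Thursday').
Last Thursday of October 2021: Oct 28 2021.
Last Thursday of November 2021: Nov 25 2021.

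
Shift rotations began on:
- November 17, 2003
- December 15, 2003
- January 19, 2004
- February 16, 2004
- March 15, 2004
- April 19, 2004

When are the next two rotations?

May 17, 2004; June 21, 2004

These are Mondays at 28- or 35-day spacing (28, 35, 28, 28, 35).
The pattern: 3rd Monday of the month.
3rd Monday of May 2004: May 17, 2004.
3rd Monday of June 2004: June 21, 2004.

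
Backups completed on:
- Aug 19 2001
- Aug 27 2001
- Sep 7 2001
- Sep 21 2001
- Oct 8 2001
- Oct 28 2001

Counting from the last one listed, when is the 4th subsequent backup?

Feb 15 2002

Intervals are 8, 11, 14, 17, 20 days — an arithmetic progression with common difference 3.
Next gap: 23 days. Oct 28 2001 + 23 days = Nov 20 2001.
Next gap: 26 days. Nov 20 2001 + 26 days = Dec 16 2001.
Next gap: 29 days. Dec 16 2001 + 29 days = Jan 14 2002.
Next gap: 32 days. Jan 14 2002 + 32 days = Feb 15 2002.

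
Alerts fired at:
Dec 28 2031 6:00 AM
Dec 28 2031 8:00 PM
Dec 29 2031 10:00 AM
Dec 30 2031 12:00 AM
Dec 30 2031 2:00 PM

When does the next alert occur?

Gaps: 14, 14, 14, 14 hours — each event is 14 hours after the previous one.
Dec 30 2031 2:00 PM + 14 h = Dec 31 2031 4:00 AM.

Dec 31 2031 4:00 AM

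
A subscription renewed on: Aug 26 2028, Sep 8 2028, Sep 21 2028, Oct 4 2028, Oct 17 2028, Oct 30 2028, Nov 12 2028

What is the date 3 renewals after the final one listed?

Dec 21 2028

Every event comes 13 days after the last (13, 13, 13, 13, 13, 13).
Nov 12 2028 + 13 days = Nov 25 2028.
Nov 25 2028 + 13 days = Dec 8 2028.
Dec 8 2028 + 13 days = Dec 21 2028.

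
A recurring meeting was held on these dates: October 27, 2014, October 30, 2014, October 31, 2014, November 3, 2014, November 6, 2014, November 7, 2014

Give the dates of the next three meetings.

Every event lands on a Monday or Thursday or Friday (gaps cycle 3, 1, 3, 3, 1).
So the schedule is: every Monday, Thursday and Friday.
Next Monday: November 10, 2014.
The following Thursday is November 13, 2014.
Next Friday: November 14, 2014.

November 10, 2014; November 13, 2014; November 14, 2014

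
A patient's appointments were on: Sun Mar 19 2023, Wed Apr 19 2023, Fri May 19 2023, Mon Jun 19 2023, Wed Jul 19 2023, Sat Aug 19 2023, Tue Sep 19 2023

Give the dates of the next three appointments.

Gaps: 31, 30, 31, 30, 31, 31 days — not constant. Every event is on the 19th of the month.
Pattern: the 19th of each month.
October 2023: Thu Oct 19 2023.
November 2023: Sun Nov 19 2023.
Next: December 2023 → Tue Dec 19 2023.

Thu Oct 19 2023, Sun Nov 19 2023, Tue Dec 19 2023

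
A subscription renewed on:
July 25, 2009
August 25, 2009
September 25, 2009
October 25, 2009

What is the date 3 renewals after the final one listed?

January 25, 2010

Each date is the 25th; the gaps (31, 31, 30) track the month lengths.
The rule is the 25th of each month.
November 2009: November 25, 2009.
December 2009: December 25, 2009.
January 2010: January 25, 2010.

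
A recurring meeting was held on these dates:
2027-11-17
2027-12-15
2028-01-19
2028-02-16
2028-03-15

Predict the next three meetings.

All dates are Wednesdays, 28, 35, 28, 28 days apart.
Specifically, the 3rd Wednesday of each month.
3rd Wednesday of April 2028: 2028-04-19.
May 2028 — 3rd Wednesday is 2028-05-17.
June 2028 — 3rd Wednesday is 2028-06-21.

2028-04-19, 2028-05-17, 2028-06-21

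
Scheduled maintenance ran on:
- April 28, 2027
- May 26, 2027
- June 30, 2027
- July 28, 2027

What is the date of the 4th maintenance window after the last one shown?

All Wednesdays; the gaps (28, 35, 28) vary with month length.
This is the last Wednesday of each month.
August 2027 ends with Wednesday August 25, 2027.
September 2027 ends with Wednesday September 29, 2027.
October 2027 ends with Wednesday October 27, 2027.
November 2027 ends with Wednesday November 24, 2027.

November 24, 2027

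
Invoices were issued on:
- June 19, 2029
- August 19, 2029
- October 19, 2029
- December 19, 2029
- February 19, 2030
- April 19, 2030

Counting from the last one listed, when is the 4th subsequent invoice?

Each date is the 19th; the gaps (61, 61, 61, 62, 59) track the month lengths.
The rule is the 19th of every 2 months.
June 2030: June 19, 2030.
Next: August 2030 → August 19, 2030.
October 2030: October 19, 2030.
Next: December 2030 → December 19, 2030.

December 19, 2030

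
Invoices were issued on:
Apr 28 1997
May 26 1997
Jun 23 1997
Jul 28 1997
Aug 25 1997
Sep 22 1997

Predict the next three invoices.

Oct 27 1997, Nov 24 1997, Dec 22 1997

These are Mondays at 28- or 35-day spacing (28, 28, 35, 28, 28).
The pattern: 4th Monday of the month.
4th Monday of October 1997: Oct 27 1997.
November 1997 — 4th Monday is Nov 24 1997.
December 1997 — 4th Monday is Dec 22 1997.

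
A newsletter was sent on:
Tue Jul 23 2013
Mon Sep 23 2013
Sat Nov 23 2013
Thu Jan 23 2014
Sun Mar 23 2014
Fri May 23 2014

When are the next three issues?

Wed Jul 23 2014, Tue Sep 23 2014, Sun Nov 23 2014

Each date is the 23rd; the gaps (62, 61, 61, 59, 61) track the month lengths.
The rule is the 23rd of every 2 months.
July 2014: Wed Jul 23 2014.
Next: September 2014 → Tue Sep 23 2014.
November 2014: Sun Nov 23 2014.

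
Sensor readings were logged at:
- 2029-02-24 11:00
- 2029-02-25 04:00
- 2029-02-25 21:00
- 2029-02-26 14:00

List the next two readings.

The interval is a steady 17 hours (17, 17, 17).
2029-02-26 14:00 + 17 h = 2029-02-27 07:00.
2029-02-27 07:00 + 17 h = 2029-02-28 00:00.

2029-02-27 07:00, 2029-02-28 00:00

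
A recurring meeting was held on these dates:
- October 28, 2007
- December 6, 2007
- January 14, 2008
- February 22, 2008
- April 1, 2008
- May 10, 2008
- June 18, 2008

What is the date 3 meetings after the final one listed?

Every event comes 39 days after the last (39, 39, 39, 39, 39, 39).
June 18, 2008 + 39 days = July 27, 2008.
July 27, 2008 + 39 days = September 4, 2008.
September 4, 2008 + 39 days = October 13, 2008.

October 13, 2008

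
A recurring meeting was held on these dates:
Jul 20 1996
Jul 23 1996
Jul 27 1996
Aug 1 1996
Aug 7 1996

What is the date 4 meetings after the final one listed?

The spacing grows by 1 each time: 3, 4, 5, 6 days.
Next gap: 7 days. Aug 7 1996 + 7 days = Aug 14 1996.
Next gap: 8 days. Aug 14 1996 + 8 days = Aug 22 1996.
Next gap: 9 days. Aug 22 1996 + 9 days = Aug 31 1996.
Next gap: 10 days. Aug 31 1996 + 10 days = Sep 10 1996.

Sep 10 1996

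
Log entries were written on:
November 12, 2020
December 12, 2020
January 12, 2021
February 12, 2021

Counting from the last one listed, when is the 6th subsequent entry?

Each date is the 12th; the gaps (30, 31, 31) track the month lengths.
The rule is the 12th of each month.
March 2021: March 12, 2021.
Next: April 2021 → April 12, 2021.
May 2021: May 12, 2021.
Next: June 2021 → June 12, 2021.
July 2021: July 12, 2021.
Next: August 2021 → August 12, 2021.

August 12, 2021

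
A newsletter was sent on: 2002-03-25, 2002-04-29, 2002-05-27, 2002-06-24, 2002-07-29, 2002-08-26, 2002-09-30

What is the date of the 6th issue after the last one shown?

All Mondays; the gaps (35, 28, 28, 35, 28, 35) vary with month length.
This is the last Monday of each month.
Last Monday of October 2002: 2002-10-28.
November 2002 ends with Monday 2002-11-25.
December 2002 ends with Monday 2002-12-30.
Last Monday of January 2003: 2003-01-27.
February 2003 ends with Monday 2003-02-24.
Last Monday of March 2003: 2003-03-31.

2003-03-31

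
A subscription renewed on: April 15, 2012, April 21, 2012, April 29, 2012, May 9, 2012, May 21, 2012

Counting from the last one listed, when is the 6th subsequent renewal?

September 12, 2012

The spacing grows by 2 each time: 6, 8, 10, 12 days.
Next gap: 14 days. May 21, 2012 + 14 days = June 4, 2012.
Next gap: 16 days. June 4, 2012 + 16 days = June 20, 2012.
Next gap: 18 days. June 20, 2012 + 18 days = July 8, 2012.
Next gap: 20 days. July 8, 2012 + 20 days = July 28, 2012.
Next gap: 22 days. July 28, 2012 + 22 days = August 19, 2012.
Next gap: 24 days. August 19, 2012 + 24 days = September 12, 2012.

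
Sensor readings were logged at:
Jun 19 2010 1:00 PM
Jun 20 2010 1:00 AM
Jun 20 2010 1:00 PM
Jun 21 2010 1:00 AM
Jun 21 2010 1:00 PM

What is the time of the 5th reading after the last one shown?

The interval is a steady 12 hours (12, 12, 12, 12).
Jun 21 2010 1:00 PM + 12 h = Jun 22 2010 1:00 AM.
Jun 22 2010 1:00 AM + 12 h = Jun 22 2010 1:00 PM.
Jun 22 2010 1:00 PM + 12 h = Jun 23 2010 1:00 AM.
Jun 23 2010 1:00 AM + 12 h = Jun 23 2010 1:00 PM.
Jun 23 2010 1:00 PM + 12 h = Jun 24 2010 1:00 AM.

Jun 24 2010 1:00 AM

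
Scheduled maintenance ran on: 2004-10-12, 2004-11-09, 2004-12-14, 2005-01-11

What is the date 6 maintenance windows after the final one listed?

All dates are Tuesdays, 28, 35, 28 days apart.
Specifically, the 2nd Tuesday of each month.
2nd Tuesday of February 2005: 2005-02-08.
2nd Tuesday of March 2005: 2005-03-08.
April 2005 — 2nd Tuesday is 2005-04-12.
2nd Tuesday of May 2005: 2005-05-10.
June 2005 — 2nd Tuesday is 2005-06-14.
July 2005 — 2nd Tuesday is 2005-07-12.

2005-07-12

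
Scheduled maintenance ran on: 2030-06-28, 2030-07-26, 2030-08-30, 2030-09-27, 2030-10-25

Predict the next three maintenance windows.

All Fridays; the gaps (28, 35, 28, 28) vary with month length.
This is the last Friday of each month.
Last Friday of November 2030: 2030-11-29.
December 2030 ends with Friday 2030-12-27.
Last Friday of January 2031: 2031-01-31.

2030-11-29, 2030-12-27, 2031-01-31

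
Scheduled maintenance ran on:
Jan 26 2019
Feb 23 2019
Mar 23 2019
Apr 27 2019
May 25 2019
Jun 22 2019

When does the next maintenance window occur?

These are Saturdays at 28- or 35-day spacing (28, 28, 35, 28, 28).
The pattern: 4th Saturday of the month.
July 2019 — 4th Saturday is Jul 27 2019.

Jul 27 2019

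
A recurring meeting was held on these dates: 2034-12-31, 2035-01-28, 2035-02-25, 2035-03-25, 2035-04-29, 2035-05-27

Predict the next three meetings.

2035-06-24, 2035-07-29, 2035-08-26

These are Sundays with 28, 28, 28, 35, 28-day gaps.
Each is the final Sunday of its month — 2034-12-31 is past the 28th, so '4th Sunday' doesn't fit.
Last Sunday of June 2035: 2035-06-24.
Last Sunday of July 2035: 2035-07-29.
Last Sunday of August 2035: 2035-08-26.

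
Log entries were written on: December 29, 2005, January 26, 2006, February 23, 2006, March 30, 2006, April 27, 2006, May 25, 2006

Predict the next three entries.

June 29, 2006; July 27, 2006; August 31, 2006

All Thursdays; the gaps (28, 28, 35, 28, 28) vary with month length.
This is the last Thursday of each month.
June 2006 ends with Thursday June 29, 2006.
Last Thursday of July 2006: July 27, 2006.
Last Thursday of August 2006: August 31, 2006.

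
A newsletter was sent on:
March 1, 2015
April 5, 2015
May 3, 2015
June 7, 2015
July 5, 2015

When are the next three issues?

These are Sundays at 28- or 35-day spacing (35, 28, 35, 28).
The pattern: 1st Sunday of the month.
1st Sunday of August 2015: August 2, 2015.
1st Sunday of September 2015: September 6, 2015.
1st Sunday of October 2015: October 4, 2015.

August 2, 2015; September 6, 2015; October 4, 2015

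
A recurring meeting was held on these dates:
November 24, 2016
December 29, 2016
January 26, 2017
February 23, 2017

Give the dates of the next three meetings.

These are Thursdays with 35, 28, 28-day gaps.
Each is the final Thursday of its month — December 29, 2016 is past the 28th, so '4th Thursday' doesn't fit.
Last Thursday of March 2017: March 30, 2017.
Last Thursday of April 2017: April 27, 2017.
Last Thursday of May 2017: May 25, 2017.

March 30, 2017; April 27, 2017; May 25, 2017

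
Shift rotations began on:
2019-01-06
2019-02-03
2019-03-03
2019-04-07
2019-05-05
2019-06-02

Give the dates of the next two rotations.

2019-07-07, 2019-08-04

All dates are Sundays, 28, 28, 35, 28, 28 days apart.
Specifically, the 1st Sunday of each month.
July 2019 — 1st Sunday is 2019-07-07.
August 2019 — 1st Sunday is 2019-08-04.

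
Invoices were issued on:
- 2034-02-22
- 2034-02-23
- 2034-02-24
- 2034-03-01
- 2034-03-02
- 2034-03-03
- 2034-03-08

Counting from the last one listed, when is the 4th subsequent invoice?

The gap pattern 1, 1, 5, 1, 1, 5 repeats every 3 events.
These are the Wednesdays, Thursdays and Fridays of each week.
Next Thursday: 2034-03-09.
The following Friday is 2034-03-10.
Next Wednesday: 2034-03-15.
Next Thursday: 2034-03-16.

2034-03-16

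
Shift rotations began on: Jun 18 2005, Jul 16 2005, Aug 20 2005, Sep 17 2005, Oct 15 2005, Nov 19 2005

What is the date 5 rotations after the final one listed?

Apr 15 2006

These are Saturdays at 28- or 35-day spacing (28, 35, 28, 28, 35).
The pattern: 3rd Saturday of the month.
December 2005 — 3rd Saturday is Dec 17 2005.
3rd Saturday of January 2006: Jan 21 2006.
February 2006 — 3rd Saturday is Feb 18 2006.
3rd Saturday of March 2006: Mar 18 2006.
3rd Saturday of April 2006: Apr 15 2006.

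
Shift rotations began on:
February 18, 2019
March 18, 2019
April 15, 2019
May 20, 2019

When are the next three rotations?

June 17, 2019; July 15, 2019; August 19, 2019

Gaps: 28, 28, 35 days — a mix of 28 and 35. Every date is a Monday.
Each is the 3rd Monday of its month.
June 2019 — 3rd Monday is June 17, 2019.
3rd Monday of July 2019: July 15, 2019.
August 2019 — 3rd Monday is August 19, 2019.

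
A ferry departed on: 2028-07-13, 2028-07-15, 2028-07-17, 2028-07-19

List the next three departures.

2028-07-21, 2028-07-23, 2028-07-25

Every event comes 2 days after the last (2, 2, 2).
2028-07-19 + 2 days = 2028-07-21.
2028-07-21 + 2 days = 2028-07-23.
2028-07-23 + 2 days = 2028-07-25.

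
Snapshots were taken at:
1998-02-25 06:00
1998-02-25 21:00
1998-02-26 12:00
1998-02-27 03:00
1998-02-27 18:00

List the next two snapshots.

1998-02-28 09:00, 1998-03-01 00:00

Gaps: 15, 15, 15, 15 hours — each event is 15 hours after the previous one.
1998-02-27 18:00 + 15 h = 1998-02-28 09:00.
1998-02-28 09:00 + 15 h = 1998-03-01 00:00.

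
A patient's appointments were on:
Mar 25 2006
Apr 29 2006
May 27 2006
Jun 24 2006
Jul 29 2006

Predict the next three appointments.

Aug 26 2006, Sep 30 2006, Oct 28 2006

These are Saturdays with 35, 28, 28, 35-day gaps.
Each is the final Saturday of its month — Apr 29 2006 is past the 28th, so '4th Saturday' doesn't fit.
Last Saturday of August 2006: Aug 26 2006.
September 2006 ends with Saturday Sep 30 2006.
Last Saturday of October 2006: Oct 28 2006.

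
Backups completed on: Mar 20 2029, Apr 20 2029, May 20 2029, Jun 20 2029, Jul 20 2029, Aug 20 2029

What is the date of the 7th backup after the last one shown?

Mar 20 2030

Gaps: 31, 30, 31, 30, 31 days — not constant. Every event is on the 20th of the month.
Pattern: the 20th of each month.
Next: September 2029 → Sep 20 2029.
October 2029: Oct 20 2029.
November 2029: Nov 20 2029.
December 2029: Dec 20 2029.
Next: January 2030 → Jan 20 2030.
February 2030: Feb 20 2030.
March 2030: Mar 20 2030.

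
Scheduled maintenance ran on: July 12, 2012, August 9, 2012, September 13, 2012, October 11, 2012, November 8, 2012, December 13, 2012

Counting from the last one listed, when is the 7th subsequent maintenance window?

These are Thursdays at 28- or 35-day spacing (28, 35, 28, 28, 35).
The pattern: 2nd Thursday of the month.
January 2013 — 2nd Thursday is January 10, 2013.
February 2013 — 2nd Thursday is February 14, 2013.
March 2013 — 2nd Thursday is March 14, 2013.
2nd Thursday of April 2013: April 11, 2013.
May 2013 — 2nd Thursday is May 9, 2013.
June 2013 — 2nd Thursday is June 13, 2013.
2nd Thursday of July 2013: July 11, 2013.

July 11, 2013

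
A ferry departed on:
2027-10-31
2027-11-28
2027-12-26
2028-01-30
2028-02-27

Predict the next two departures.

2028-03-26, 2028-04-30

These are Sundays with 28, 28, 35, 28-day gaps.
Each is the final Sunday of its month — 2027-10-31 is past the 28th, so '4th Sunday' doesn't fit.
Last Sunday of March 2028: 2028-03-26.
April 2028 ends with Sunday 2028-04-30.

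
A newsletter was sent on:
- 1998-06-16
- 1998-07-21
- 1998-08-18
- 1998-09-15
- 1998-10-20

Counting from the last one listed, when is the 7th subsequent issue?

Gaps: 35, 28, 28, 35 days — a mix of 28 and 35. Every date is a Tuesday.
Each is the 3rd Tuesday of its month.
3rd Tuesday of November 1998: 1998-11-17.
3rd Tuesday of December 1998: 1998-12-15.
3rd Tuesday of January 1999: 1999-01-19.
February 1999 — 3rd Tuesday is 1999-02-16.
3rd Tuesday of March 1999: 1999-03-16.
April 1999 — 3rd Tuesday is 1999-04-20.
May 1999 — 3rd Tuesday is 1999-05-18.

1999-05-18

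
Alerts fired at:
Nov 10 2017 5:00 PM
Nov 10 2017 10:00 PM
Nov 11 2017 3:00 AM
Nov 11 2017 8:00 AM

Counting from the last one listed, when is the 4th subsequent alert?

Gaps: 5, 5, 5 hours — each event is 5 hours after the previous one.
Nov 11 2017 8:00 AM + 5 h = Nov 11 2017 1:00 PM.
Nov 11 2017 1:00 PM + 5 h = Nov 11 2017 6:00 PM.
Nov 11 2017 6:00 PM + 5 h = Nov 11 2017 11:00 PM.
Nov 11 2017 11:00 PM + 5 h = Nov 12 2017 4:00 AM.

Nov 12 2017 4:00 AM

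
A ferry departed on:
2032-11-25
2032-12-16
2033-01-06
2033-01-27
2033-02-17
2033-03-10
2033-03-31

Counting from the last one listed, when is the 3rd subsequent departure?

2033-06-02

Every event comes 21 days after the last (21, 21, 21, 21, 21, 21).
2033-03-31 + 21 days = 2033-04-21.
2033-04-21 + 21 days = 2033-05-12.
2033-05-12 + 21 days = 2033-06-02.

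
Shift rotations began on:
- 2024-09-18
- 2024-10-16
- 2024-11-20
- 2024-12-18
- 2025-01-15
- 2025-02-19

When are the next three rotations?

2025-03-19, 2025-04-16, 2025-05-21

Gaps: 28, 35, 28, 28, 35 days — a mix of 28 and 35. Every date is a Wednesday.
Each is the 3rd Wednesday of its month.
March 2025 — 3rd Wednesday is 2025-03-19.
April 2025 — 3rd Wednesday is 2025-04-16.
3rd Wednesday of May 2025: 2025-05-21.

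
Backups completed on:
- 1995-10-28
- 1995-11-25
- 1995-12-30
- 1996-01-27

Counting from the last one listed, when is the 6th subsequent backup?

These are Saturdays with 28, 35, 28-day gaps.
Each is the final Saturday of its month — 1995-12-30 is past the 28th, so '4th Saturday' doesn't fit.
Last Saturday of February 1996: 1996-02-24.
Last Saturday of March 1996: 1996-03-30.
Last Saturday of April 1996: 1996-04-27.
Last Saturday of May 1996: 1996-05-25.
Last Saturday of June 1996: 1996-06-29.
July 1996 ends with Saturday 1996-07-27.

1996-07-27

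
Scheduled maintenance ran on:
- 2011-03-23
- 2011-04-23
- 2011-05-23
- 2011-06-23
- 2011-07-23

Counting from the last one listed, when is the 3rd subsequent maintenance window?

2011-10-23

Gaps: 31, 30, 31, 30 days — not constant. Every event is on the 23rd of the month.
Pattern: the 23rd of each month.
August 2011: 2011-08-23.
Next: September 2011 → 2011-09-23.
Next: October 2011 → 2011-10-23.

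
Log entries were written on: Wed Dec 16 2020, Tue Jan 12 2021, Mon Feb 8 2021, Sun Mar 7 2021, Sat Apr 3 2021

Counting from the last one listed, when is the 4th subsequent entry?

Tue Jul 20 2021

Gaps between consecutive events: 27, 27, 27, 27 days — a constant 27-day interval.
Sat Apr 3 2021 + 27 days = Fri Apr 30 2021.
Fri Apr 30 2021 + 27 days = Thu May 27 2021.
Thu May 27 2021 + 27 days = Wed Jun 23 2021.
Wed Jun 23 2021 + 27 days = Tue Jul 20 2021.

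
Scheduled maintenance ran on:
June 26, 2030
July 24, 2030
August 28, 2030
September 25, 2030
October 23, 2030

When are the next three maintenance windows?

All dates are Wednesdays, 28, 35, 28, 28 days apart.
Specifically, the 4th Wednesday of each month.
4th Wednesday of November 2030: November 27, 2030.
December 2030 — 4th Wednesday is December 25, 2030.
January 2031 — 4th Wednesday is January 22, 2031.

November 27, 2030; December 25, 2030; January 22, 2031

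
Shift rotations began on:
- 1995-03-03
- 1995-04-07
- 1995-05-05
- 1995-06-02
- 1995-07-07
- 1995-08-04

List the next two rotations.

Gaps: 35, 28, 28, 35, 28 days — a mix of 28 and 35. Every date is a Friday.
Each is the 1st Friday of its month.
1st Friday of September 1995: 1995-09-01.
October 1995 — 1st Friday is 1995-10-06.

1995-09-01, 1995-10-06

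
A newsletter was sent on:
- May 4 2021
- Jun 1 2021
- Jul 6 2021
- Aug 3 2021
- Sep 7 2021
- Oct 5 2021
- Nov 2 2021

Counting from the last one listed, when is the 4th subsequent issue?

Mar 1 2022

Gaps: 28, 35, 28, 35, 28, 28 days — a mix of 28 and 35. Every date is a Tuesday.
Each is the 1st Tuesday of its month.
December 2021 — 1st Tuesday is Dec 7 2021.
January 2022 — 1st Tuesday is Jan 4 2022.
February 2022 — 1st Tuesday is Feb 1 2022.
March 2022 — 1st Tuesday is Mar 1 2022.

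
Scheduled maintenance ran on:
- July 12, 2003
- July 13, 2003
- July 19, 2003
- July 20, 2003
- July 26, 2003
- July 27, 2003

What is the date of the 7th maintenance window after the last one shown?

August 23, 2003

Gaps: 1, 6, 1, 6, 1 days — not constant, but cyclic with period 2.
The events fall on every Saturday and Sunday.
The following Saturday is August 2, 2003.
Next Sunday: August 3, 2003.
The following Saturday is August 9, 2003.
Next Sunday: August 10, 2003.
Next Saturday: August 16, 2003.
Next Sunday: August 17, 2003.
Next Saturday: August 23, 2003.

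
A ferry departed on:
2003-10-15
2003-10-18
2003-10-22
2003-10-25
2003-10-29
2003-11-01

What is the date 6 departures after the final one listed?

Every event lands on a Wednesday or Saturday (gaps cycle 3, 4, 3, 4, 3).
So the schedule is: every Wednesday and Saturday.
The following Wednesday is 2003-11-05.
The following Saturday is 2003-11-08.
Next Wednesday: 2003-11-12.
Next Saturday: 2003-11-15.
The following Wednesday is 2003-11-19.
The following Saturday is 2003-11-22.

2003-11-22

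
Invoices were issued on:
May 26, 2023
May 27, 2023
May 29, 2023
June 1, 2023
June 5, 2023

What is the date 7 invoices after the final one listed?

July 31, 2023

Gaps: 1, 2, 3, 4 days — each gap is 1 larger than the previous one.
Next gap: 5 days. June 5, 2023 + 5 days = June 10, 2023.
Next gap: 6 days. June 10, 2023 + 6 days = June 16, 2023.
Next gap: 7 days. June 16, 2023 + 7 days = June 23, 2023.
Next gap: 8 days. June 23, 2023 + 8 days = July 1, 2023.
Next gap: 9 days. July 1, 2023 + 9 days = July 10, 2023.
Next gap: 10 days. July 10, 2023 + 10 days = July 20, 2023.
Next gap: 11 days. July 20, 2023 + 11 days = July 31, 2023.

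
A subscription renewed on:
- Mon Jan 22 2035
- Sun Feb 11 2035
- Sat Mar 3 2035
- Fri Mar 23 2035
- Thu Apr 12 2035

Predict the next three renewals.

Wed May 2 2035, Tue May 22 2035, Mon Jun 11 2035

Gaps between consecutive events: 20, 20, 20, 20 days — a constant 20-day interval.
Thu Apr 12 2035 + 20 days = Wed May 2 2035.
Wed May 2 2035 + 20 days = Tue May 22 2035.
Tue May 22 2035 + 20 days = Mon Jun 11 2035.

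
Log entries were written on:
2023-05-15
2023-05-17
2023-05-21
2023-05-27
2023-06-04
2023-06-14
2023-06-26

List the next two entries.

2023-07-10, 2023-07-26

The spacing grows by 2 each time: 2, 4, 6, 8, 10, 12 days.
Next gap: 14 days. 2023-06-26 + 14 days = 2023-07-10.
Next gap: 16 days. 2023-07-10 + 16 days = 2023-07-26.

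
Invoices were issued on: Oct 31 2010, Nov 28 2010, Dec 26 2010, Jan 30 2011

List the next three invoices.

Feb 27 2011, Mar 27 2011, Apr 24 2011

Every date is a Sunday; gaps 28, 28, 35 days.
Each is the last Sunday of its month (at least one falls on the 29th or later, ruling out '4th Sunday').
February 2011 ends with Sunday Feb 27 2011.
Last Sunday of March 2011: Mar 27 2011.
Last Sunday of April 2011: Apr 24 2011.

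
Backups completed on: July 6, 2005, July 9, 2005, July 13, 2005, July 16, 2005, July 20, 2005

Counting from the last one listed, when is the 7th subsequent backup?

August 13, 2005

The gap pattern 3, 4, 3, 4 repeats every 2 events.
These are the Wednesdays and Saturdays of each week.
Next Saturday: July 23, 2005.
Next Wednesday: July 27, 2005.
Next Saturday: July 30, 2005.
The following Wednesday is August 3, 2005.
The following Saturday is August 6, 2005.
The following Wednesday is August 10, 2005.
The following Saturday is August 13, 2005.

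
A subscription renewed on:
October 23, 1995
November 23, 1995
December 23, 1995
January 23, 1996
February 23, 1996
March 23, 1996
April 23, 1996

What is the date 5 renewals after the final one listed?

Gaps: 31, 30, 31, 31, 29, 31 days — not constant. Every event is on the 23rd of the month.
Pattern: the 23rd of each month.
May 1996: May 23, 1996.
June 1996: June 23, 1996.
July 1996: July 23, 1996.
August 1996: August 23, 1996.
Next: September 1996 → September 23, 1996.

September 23, 1996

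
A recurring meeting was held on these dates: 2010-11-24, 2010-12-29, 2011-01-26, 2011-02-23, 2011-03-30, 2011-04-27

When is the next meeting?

2011-05-25

These are Wednesdays with 35, 28, 28, 35, 28-day gaps.
Each is the final Wednesday of its month — 2010-12-29 is past the 28th, so '4th Wednesday' doesn't fit.
May 2011 ends with Wednesday 2011-05-25.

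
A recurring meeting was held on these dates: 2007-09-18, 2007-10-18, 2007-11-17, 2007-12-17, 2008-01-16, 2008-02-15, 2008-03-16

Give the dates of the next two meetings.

2008-04-15, 2008-05-15

Every event comes 30 days after the last (30, 30, 30, 30, 30, 30).
2008-03-16 + 30 days = 2008-04-15.
2008-04-15 + 30 days = 2008-05-15.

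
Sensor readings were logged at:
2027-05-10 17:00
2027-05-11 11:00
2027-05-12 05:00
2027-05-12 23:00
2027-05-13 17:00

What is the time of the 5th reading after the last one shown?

2027-05-17 11:00

Spacing: 18, 18, 18, 18 h — constant 18 h.
2027-05-13 17:00 + 18 h = 2027-05-14 11:00.
2027-05-14 11:00 + 18 h = 2027-05-15 05:00.
2027-05-15 05:00 + 18 h = 2027-05-15 23:00.
2027-05-15 23:00 + 18 h = 2027-05-16 17:00.
2027-05-16 17:00 + 18 h = 2027-05-17 11:00.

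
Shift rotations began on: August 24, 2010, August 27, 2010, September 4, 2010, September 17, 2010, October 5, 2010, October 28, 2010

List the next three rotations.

Intervals are 3, 8, 13, 18, 23 days — an arithmetic progression with common difference 5.
Next gap: 28 days. October 28, 2010 + 28 days = November 25, 2010.
Next gap: 33 days. November 25, 2010 + 33 days = December 28, 2010.
Next gap: 38 days. December 28, 2010 + 38 days = February 4, 2011.

November 25, 2010; December 28, 2010; February 4, 2011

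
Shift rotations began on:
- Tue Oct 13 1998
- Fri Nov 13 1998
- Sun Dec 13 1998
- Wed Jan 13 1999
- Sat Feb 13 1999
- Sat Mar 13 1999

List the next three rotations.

Tue Apr 13 1999, Thu May 13 1999, Sun Jun 13 1999

The day-of-month is always 13 (31, 30, 31, 31, 28 days between events).
So this recurs on the 13th of each month.
April 1999: Tue Apr 13 1999.
May 1999: Thu May 13 1999.
Next: June 1999 → Sun Jun 13 1999.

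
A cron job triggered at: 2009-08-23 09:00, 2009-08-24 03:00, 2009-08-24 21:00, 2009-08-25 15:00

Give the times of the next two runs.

Spacing: 18, 18, 18 h — constant 18 h.
2009-08-25 15:00 + 18 h = 2009-08-26 09:00.
2009-08-26 09:00 + 18 h = 2009-08-27 03:00.

2009-08-26 09:00, 2009-08-27 03:00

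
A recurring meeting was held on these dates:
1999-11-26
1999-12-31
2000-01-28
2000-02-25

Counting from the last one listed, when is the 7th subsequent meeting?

2000-09-29

Every date is a Friday; gaps 35, 28, 28 days.
Each is the last Friday of its month (at least one falls on the 29th or later, ruling out '4th Friday').
Last Friday of March 2000: 2000-03-31.
Last Friday of April 2000: 2000-04-28.
May 2000 ends with Friday 2000-05-26.
June 2000 ends with Friday 2000-06-30.
July 2000 ends with Friday 2000-07-28.
Last Friday of August 2000: 2000-08-25.
September 2000 ends with Friday 2000-09-29.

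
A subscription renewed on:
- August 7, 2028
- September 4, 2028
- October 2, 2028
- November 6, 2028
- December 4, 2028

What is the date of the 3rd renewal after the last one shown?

March 5, 2029

All dates are Mondays, 28, 28, 35, 28 days apart.
Specifically, the 1st Monday of each month.
1st Monday of January 2029: January 1, 2029.
February 2029 — 1st Monday is February 5, 2029.
1st Monday of March 2029: March 5, 2029.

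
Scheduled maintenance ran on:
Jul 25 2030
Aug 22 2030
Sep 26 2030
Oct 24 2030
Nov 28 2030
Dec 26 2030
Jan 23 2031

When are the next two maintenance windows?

Gaps: 28, 35, 28, 35, 28, 28 days — a mix of 28 and 35. Every date is a Thursday.
Each is the 4th Thursday of its month.
February 2031 — 4th Thursday is Feb 27 2031.
4th Thursday of March 2031: Mar 27 2031.

Feb 27 2031, Mar 27 2031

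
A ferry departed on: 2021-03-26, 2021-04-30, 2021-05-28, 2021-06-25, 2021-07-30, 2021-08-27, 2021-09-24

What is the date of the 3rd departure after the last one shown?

2021-12-31

All Fridays; the gaps (35, 28, 28, 35, 28, 28) vary with month length.
This is the last Friday of each month.
October 2021 ends with Friday 2021-10-29.
November 2021 ends with Friday 2021-11-26.
December 2021 ends with Friday 2021-12-31.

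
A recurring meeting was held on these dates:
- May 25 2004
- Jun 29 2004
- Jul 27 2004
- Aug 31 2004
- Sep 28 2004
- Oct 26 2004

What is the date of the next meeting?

Nov 30 2004

Every date is a Tuesday; gaps 35, 28, 35, 28, 28 days.
Each is the last Tuesday of its month (at least one falls on the 29th or later, ruling out '4th Tuesday').
Last Tuesday of November 2004: Nov 30 2004.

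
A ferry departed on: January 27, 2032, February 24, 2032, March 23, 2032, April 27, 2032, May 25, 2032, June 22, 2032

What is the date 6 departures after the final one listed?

All dates are Tuesdays, 28, 28, 35, 28, 28 days apart.
Specifically, the 4th Tuesday of each month.
July 2032 — 4th Tuesday is July 27, 2032.
4th Tuesday of August 2032: August 24, 2032.
4th Tuesday of September 2032: September 28, 2032.
October 2032 — 4th Tuesday is October 26, 2032.
November 2032 — 4th Tuesday is November 23, 2032.
4th Tuesday of December 2032: December 28, 2032.

December 28, 2032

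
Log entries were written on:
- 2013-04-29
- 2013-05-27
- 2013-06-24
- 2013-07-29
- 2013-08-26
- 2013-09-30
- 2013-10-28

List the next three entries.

All Mondays; the gaps (28, 28, 35, 28, 35, 28) vary with month length.
This is the last Monday of each month.
November 2013 ends with Monday 2013-11-25.
Last Monday of December 2013: 2013-12-30.
Last Monday of January 2014: 2014-01-27.

2013-11-25, 2013-12-30, 2014-01-27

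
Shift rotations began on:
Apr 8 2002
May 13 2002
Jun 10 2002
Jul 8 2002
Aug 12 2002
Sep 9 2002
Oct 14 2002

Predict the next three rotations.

Nov 11 2002, Dec 9 2002, Jan 13 2003

All dates are Mondays, 35, 28, 28, 35, 28, 35 days apart.
Specifically, the 2nd Monday of each month.
November 2002 — 2nd Monday is Nov 11 2002.
2nd Monday of December 2002: Dec 9 2002.
2nd Monday of January 2003: Jan 13 2003.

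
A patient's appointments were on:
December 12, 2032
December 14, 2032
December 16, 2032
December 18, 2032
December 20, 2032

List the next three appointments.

December 22, 2032; December 24, 2032; December 26, 2032

Gaps between consecutive events: 2, 2, 2, 2 days — a constant 2-day interval.
December 20, 2032 + 2 days = December 22, 2032.
December 22, 2032 + 2 days = December 24, 2032.
December 24, 2032 + 2 days = December 26, 2032.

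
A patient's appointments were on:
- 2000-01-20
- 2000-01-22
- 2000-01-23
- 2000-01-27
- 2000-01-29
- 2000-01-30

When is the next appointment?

Gaps: 2, 1, 4, 2, 1 days — not constant, but cyclic with period 3.
The events fall on every Thursday, Saturday and Sunday.
The following Thursday is 2000-02-03.

2000-02-03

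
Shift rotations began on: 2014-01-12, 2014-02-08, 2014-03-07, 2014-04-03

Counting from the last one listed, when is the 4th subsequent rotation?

The spacing is 27, 27, 27 days — always 27 days.
2014-04-03 + 27 days = 2014-04-30.
2014-04-30 + 27 days = 2014-05-27.
2014-05-27 + 27 days = 2014-06-23.
2014-06-23 + 27 days = 2014-07-20.

2014-07-20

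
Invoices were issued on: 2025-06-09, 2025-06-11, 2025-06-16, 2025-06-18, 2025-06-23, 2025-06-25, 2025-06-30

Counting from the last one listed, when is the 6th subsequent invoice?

2025-07-21

Gaps: 2, 5, 2, 5, 2, 5 days — not constant, but cyclic with period 2.
The events fall on every Monday and Wednesday.
Next Wednesday: 2025-07-02.
Next Monday: 2025-07-07.
Next Wednesday: 2025-07-09.
The following Monday is 2025-07-14.
Next Wednesday: 2025-07-16.
Next Monday: 2025-07-21.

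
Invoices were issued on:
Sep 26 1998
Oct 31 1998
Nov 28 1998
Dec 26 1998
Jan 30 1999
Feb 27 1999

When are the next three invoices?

All Saturdays; the gaps (35, 28, 28, 35, 28) vary with month length.
This is the last Saturday of each month.
Last Saturday of March 1999: Mar 27 1999.
April 1999 ends with Saturday Apr 24 1999.
May 1999 ends with Saturday May 29 1999.

Mar 27 1999, Apr 24 1999, May 29 1999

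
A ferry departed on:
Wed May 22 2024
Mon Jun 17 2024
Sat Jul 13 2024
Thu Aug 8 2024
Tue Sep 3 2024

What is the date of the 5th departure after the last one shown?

Sat Jan 11 2025

Every event comes 26 days after the last (26, 26, 26, 26).
Tue Sep 3 2024 + 26 days = Sun Sep 29 2024.
Sun Sep 29 2024 + 26 days = Fri Oct 25 2024.
Fri Oct 25 2024 + 26 days = Wed Nov 20 2024.
Wed Nov 20 2024 + 26 days = Mon Dec 16 2024.
Mon Dec 16 2024 + 26 days = Sat Jan 11 2025.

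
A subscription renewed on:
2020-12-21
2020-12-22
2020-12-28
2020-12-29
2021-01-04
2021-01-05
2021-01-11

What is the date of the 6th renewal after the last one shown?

The gap pattern 1, 6, 1, 6, 1, 6 repeats every 2 events.
These are the Mondays and Tuesdays of each week.
The following Tuesday is 2021-01-12.
The following Monday is 2021-01-18.
Next Tuesday: 2021-01-19.
The following Monday is 2021-01-25.
The following Tuesday is 2021-01-26.
Next Monday: 2021-02-01.

2021-02-01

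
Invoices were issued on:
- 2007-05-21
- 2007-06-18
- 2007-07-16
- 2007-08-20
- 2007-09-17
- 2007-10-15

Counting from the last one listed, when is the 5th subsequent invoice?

2008-03-17

These are Mondays at 28- or 35-day spacing (28, 28, 35, 28, 28).
The pattern: 3rd Monday of the month.
3rd Monday of November 2007: 2007-11-19.
December 2007 — 3rd Monday is 2007-12-17.
3rd Monday of January 2008: 2008-01-21.
February 2008 — 3rd Monday is 2008-02-18.
March 2008 — 3rd Monday is 2008-03-17.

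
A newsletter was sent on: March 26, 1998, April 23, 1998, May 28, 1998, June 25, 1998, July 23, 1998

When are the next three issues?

All dates are Thursdays, 28, 35, 28, 28 days apart.
Specifically, the 4th Thursday of each month.
August 1998 — 4th Thursday is August 27, 1998.
4th Thursday of September 1998: September 24, 1998.
4th Thursday of October 1998: October 22, 1998.

August 27, 1998; September 24, 1998; October 22, 1998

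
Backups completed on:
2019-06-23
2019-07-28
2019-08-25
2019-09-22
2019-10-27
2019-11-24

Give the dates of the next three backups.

These are Sundays at 28- or 35-day spacing (35, 28, 28, 35, 28).
The pattern: 4th Sunday of the month.
December 2019 — 4th Sunday is 2019-12-22.
4th Sunday of January 2020: 2020-01-26.
February 2020 — 4th Sunday is 2020-02-23.

2019-12-22, 2020-01-26, 2020-02-23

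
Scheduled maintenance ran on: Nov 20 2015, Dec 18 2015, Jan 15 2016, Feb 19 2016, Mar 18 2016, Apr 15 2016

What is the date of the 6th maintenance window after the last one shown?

Oct 21 2016

Gaps: 28, 28, 35, 28, 28 days — a mix of 28 and 35. Every date is a Friday.
Each is the 3rd Friday of its month.
May 2016 — 3rd Friday is May 20 2016.
June 2016 — 3rd Friday is Jun 17 2016.
July 2016 — 3rd Friday is Jul 15 2016.
3rd Friday of August 2016: Aug 19 2016.
September 2016 — 3rd Friday is Sep 16 2016.
3rd Friday of October 2016: Oct 21 2016.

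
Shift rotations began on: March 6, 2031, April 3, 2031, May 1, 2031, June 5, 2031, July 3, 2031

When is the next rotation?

August 7, 2031

All dates are Thursdays, 28, 28, 35, 28 days apart.
Specifically, the 1st Thursday of each month.
1st Thursday of August 2031: August 7, 2031.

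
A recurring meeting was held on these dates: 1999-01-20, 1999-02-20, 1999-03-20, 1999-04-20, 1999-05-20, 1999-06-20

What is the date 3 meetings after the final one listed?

1999-09-20

Each date is the 20th; the gaps (31, 28, 31, 30, 31) track the month lengths.
The rule is the 20th of each month.
Next: July 1999 → 1999-07-20.
August 1999: 1999-08-20.
Next: September 1999 → 1999-09-20.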